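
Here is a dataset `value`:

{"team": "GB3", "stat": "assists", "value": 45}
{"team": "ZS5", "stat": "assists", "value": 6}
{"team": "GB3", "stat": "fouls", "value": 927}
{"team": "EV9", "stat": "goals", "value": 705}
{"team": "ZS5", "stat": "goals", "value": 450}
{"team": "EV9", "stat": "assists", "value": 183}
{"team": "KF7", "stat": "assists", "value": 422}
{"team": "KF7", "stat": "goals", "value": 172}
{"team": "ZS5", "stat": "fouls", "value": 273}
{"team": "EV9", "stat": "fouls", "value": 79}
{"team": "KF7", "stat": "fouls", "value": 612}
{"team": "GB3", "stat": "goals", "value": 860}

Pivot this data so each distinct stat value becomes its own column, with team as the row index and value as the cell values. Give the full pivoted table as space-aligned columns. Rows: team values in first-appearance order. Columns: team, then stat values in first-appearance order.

team  assists  fouls  goals
GB3   45       927    860  
ZS5   6        273    450  
EV9   183      79     705  
KF7   422      612    172  

Columns: team plus the 3 distinct stat values (assists, fouls, goals).
For example, row GB3 column assists takes value=45 from the long row (GB3, assists).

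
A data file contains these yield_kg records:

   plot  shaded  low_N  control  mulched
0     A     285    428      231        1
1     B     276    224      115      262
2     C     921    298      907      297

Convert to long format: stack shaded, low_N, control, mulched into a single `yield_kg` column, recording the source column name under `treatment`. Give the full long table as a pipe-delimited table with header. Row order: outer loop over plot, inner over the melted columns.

| plot | treatment | yield_kg |
| A | shaded | 285 |
| A | low_N | 428 |
| A | control | 231 |
| A | mulched | 1 |
| B | shaded | 276 |
| B | low_N | 224 |
| B | control | 115 |
| B | mulched | 262 |
| C | shaded | 921 |
| C | low_N | 298 |
| C | control | 907 |
| C | mulched | 297 |

Each (plot, column) pair becomes one row: 3 × 4 = 12 rows.
For example, (A, shaded) → yield_kg=285.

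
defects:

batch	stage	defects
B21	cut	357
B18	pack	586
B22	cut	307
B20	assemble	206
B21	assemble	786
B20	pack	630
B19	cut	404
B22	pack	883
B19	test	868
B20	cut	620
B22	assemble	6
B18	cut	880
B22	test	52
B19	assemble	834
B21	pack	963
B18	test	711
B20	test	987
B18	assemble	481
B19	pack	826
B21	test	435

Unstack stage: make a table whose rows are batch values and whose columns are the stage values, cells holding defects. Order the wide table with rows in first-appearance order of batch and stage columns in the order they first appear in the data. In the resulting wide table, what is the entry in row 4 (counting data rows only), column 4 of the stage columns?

With rows in first-appearance order of batch, row 4 is batch=B20. stage columns in first-appearance order: cut, pack, assemble, test; column 4 is test.
Long rows with batch=B20, stage=test: defects = 987.

987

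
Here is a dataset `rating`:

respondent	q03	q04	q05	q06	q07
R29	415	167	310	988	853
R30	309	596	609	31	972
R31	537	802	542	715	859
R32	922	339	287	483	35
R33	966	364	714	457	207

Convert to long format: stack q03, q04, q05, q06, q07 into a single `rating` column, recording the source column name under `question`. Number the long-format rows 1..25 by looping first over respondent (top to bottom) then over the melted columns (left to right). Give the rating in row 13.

542

25 rows total (5 × 5). Row 13: index ⌊(13-1)/5⌋ = 2 into respondent → R31; (13-1) mod 5 = 2 into the melted columns → q05.
So row 13 is (R31, q05, 542); rating = 542.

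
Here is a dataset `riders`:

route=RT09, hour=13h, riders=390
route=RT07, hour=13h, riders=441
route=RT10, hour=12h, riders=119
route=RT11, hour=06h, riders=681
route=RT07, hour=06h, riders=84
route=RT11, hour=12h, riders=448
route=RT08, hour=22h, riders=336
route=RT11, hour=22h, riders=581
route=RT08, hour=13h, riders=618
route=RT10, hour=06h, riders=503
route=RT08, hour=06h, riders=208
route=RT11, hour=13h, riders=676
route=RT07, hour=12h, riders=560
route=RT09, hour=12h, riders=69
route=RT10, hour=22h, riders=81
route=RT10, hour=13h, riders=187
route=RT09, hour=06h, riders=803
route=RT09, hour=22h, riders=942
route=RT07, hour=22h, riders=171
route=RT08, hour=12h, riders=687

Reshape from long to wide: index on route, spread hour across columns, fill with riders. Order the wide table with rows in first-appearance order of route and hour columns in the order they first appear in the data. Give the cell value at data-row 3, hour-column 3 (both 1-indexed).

With rows in first-appearance order of route, row 3 is route=RT10. hour columns in first-appearance order: 13h, 12h, 06h, 22h; column 3 is 06h.
Long rows with route=RT10, hour=06h: riders = 503.

503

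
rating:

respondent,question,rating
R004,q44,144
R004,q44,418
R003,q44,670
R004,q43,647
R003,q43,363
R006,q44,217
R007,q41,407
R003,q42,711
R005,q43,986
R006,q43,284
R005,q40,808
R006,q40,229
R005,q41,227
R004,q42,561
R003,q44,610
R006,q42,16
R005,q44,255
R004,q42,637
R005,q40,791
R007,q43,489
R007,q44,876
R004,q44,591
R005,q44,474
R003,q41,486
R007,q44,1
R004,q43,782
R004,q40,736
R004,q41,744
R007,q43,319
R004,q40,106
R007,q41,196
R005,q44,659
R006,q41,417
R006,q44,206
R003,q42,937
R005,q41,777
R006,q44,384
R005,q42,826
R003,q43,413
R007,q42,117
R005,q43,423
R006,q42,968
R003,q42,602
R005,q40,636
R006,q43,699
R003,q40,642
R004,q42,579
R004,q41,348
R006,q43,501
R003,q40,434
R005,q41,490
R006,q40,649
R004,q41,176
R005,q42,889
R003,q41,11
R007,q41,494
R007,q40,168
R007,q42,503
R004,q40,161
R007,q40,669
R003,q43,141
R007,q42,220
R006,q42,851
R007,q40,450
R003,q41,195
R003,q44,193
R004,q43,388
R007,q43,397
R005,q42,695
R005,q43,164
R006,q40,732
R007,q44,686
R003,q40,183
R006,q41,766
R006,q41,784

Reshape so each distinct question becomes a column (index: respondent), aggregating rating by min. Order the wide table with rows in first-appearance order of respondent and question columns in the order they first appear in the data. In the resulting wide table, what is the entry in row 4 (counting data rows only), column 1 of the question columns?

1

With rows in first-appearance order of respondent, row 4 is respondent=R007. question columns in first-appearance order: q44, q43, q41, q42, q40; column 1 is q44.
Long rows with respondent=R007, question=q44: min(876, 1, 686) = 1.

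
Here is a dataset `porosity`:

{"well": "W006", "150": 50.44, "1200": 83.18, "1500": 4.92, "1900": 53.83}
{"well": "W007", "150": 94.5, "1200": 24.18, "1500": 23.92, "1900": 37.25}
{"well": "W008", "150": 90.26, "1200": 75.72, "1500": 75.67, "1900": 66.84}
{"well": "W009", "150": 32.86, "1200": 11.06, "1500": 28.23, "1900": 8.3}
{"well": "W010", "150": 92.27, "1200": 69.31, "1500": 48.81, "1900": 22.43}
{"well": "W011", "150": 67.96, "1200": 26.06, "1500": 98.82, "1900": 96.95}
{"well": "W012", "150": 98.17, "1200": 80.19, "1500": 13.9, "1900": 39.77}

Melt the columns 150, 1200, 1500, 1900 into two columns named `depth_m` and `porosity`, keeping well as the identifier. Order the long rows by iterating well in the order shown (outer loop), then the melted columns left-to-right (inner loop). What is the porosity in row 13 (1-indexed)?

28 rows total (7 × 4). Row 13: index ⌊(13-1)/4⌋ = 3 into well → W009; (13-1) mod 4 = 0 into the melted columns → 150.
So row 13 is (W009, 150, 32.86); porosity = 32.86.

32.86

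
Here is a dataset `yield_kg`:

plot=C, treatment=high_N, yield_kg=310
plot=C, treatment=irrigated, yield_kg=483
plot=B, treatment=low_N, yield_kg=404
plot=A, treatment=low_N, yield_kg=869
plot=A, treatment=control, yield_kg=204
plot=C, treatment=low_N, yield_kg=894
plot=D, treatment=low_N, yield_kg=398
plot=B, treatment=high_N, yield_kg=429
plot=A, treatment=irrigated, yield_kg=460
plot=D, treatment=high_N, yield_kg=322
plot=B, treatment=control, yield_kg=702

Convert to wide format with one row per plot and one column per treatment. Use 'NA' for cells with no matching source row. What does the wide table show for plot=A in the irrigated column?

The long row with plot=A, treatment=irrigated has yield_kg=460.

460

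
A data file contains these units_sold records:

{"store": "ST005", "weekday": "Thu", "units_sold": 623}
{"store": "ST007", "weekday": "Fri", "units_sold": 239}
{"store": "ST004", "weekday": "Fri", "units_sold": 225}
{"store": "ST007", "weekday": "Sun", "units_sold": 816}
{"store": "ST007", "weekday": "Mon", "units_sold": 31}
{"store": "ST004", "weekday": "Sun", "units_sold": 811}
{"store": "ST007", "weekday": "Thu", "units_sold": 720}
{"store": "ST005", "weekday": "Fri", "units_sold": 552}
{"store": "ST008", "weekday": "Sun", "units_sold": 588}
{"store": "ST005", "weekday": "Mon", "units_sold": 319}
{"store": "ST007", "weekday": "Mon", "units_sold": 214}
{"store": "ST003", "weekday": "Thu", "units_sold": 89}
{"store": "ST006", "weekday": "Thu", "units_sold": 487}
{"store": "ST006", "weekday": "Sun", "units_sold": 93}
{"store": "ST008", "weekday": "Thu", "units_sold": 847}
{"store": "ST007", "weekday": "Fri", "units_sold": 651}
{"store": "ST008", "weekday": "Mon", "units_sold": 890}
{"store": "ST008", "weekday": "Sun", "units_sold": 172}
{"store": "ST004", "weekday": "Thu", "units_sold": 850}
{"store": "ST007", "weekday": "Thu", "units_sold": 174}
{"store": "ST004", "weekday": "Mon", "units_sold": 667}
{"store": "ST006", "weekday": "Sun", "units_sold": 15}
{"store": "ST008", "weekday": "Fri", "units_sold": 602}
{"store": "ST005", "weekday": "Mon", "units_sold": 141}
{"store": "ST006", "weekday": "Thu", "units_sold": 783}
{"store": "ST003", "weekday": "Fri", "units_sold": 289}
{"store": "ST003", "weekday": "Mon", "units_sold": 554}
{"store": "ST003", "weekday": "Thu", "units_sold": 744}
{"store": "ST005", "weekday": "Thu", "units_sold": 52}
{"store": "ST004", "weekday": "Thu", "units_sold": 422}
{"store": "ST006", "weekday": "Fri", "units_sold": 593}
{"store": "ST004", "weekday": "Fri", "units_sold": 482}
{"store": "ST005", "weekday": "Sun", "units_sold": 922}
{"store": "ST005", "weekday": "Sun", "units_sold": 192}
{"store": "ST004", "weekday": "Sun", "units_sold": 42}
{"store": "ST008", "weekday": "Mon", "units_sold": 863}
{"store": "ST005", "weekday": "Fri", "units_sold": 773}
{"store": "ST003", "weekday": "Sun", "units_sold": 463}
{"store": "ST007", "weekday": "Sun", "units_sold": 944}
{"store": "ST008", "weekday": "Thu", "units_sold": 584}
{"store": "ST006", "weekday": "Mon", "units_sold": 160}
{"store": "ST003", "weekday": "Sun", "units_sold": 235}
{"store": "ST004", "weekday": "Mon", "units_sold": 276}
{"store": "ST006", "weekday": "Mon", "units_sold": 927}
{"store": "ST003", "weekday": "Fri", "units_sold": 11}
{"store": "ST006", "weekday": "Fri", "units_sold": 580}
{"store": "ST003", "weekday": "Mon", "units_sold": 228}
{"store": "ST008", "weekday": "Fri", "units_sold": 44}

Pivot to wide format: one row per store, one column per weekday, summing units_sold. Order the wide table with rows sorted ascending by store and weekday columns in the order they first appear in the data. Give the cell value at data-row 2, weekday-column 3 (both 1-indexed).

853

With rows sorted ascending by store, row 2 is store=ST004. weekday columns in first-appearance order: Thu, Fri, Sun, Mon; column 3 is Sun.
Long rows with store=ST004, weekday=Sun: 811 + 42 = 853.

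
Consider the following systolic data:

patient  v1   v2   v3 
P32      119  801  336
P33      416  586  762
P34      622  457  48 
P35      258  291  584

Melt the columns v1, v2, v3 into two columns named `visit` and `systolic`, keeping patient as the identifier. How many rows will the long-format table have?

12

4 patient values × 3 melted columns = 12 rows.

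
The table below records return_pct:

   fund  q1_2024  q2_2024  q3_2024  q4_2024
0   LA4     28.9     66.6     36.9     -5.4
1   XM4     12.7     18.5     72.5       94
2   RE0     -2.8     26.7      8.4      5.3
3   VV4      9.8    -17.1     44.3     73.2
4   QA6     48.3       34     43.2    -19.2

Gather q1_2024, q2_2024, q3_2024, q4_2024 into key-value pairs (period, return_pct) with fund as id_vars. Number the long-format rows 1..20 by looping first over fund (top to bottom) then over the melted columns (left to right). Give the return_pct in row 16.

73.2

20 rows total (5 × 4). Row 16: index ⌊(16-1)/4⌋ = 3 into fund → VV4; (16-1) mod 4 = 3 into the melted columns → q4_2024.
So row 16 is (VV4, q4_2024, 73.2); return_pct = 73.2.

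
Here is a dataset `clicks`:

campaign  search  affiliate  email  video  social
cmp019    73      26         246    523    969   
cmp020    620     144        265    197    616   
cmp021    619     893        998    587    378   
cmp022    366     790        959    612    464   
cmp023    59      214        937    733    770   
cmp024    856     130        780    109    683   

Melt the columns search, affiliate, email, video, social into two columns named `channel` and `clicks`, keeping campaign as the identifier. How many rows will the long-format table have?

30

6 campaign values × 5 melted columns = 30 rows.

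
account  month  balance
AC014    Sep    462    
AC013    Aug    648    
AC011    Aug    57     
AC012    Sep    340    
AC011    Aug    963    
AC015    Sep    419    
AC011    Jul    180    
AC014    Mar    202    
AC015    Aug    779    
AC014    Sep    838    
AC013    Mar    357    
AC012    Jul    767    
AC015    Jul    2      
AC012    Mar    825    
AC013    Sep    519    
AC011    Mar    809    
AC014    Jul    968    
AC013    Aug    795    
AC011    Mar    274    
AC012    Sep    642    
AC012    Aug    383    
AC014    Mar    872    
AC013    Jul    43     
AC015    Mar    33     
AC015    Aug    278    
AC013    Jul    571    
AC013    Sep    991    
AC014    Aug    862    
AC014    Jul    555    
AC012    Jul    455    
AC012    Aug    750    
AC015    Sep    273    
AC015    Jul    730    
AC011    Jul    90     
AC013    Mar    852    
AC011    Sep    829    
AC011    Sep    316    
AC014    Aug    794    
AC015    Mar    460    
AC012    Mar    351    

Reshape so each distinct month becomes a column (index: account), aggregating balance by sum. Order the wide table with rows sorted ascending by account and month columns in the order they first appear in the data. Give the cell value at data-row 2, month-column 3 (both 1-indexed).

1222

With rows sorted ascending by account, row 2 is account=AC012. month columns in first-appearance order: Sep, Aug, Jul, Mar; column 3 is Jul.
Long rows with account=AC012, month=Jul: 767 + 455 = 1222.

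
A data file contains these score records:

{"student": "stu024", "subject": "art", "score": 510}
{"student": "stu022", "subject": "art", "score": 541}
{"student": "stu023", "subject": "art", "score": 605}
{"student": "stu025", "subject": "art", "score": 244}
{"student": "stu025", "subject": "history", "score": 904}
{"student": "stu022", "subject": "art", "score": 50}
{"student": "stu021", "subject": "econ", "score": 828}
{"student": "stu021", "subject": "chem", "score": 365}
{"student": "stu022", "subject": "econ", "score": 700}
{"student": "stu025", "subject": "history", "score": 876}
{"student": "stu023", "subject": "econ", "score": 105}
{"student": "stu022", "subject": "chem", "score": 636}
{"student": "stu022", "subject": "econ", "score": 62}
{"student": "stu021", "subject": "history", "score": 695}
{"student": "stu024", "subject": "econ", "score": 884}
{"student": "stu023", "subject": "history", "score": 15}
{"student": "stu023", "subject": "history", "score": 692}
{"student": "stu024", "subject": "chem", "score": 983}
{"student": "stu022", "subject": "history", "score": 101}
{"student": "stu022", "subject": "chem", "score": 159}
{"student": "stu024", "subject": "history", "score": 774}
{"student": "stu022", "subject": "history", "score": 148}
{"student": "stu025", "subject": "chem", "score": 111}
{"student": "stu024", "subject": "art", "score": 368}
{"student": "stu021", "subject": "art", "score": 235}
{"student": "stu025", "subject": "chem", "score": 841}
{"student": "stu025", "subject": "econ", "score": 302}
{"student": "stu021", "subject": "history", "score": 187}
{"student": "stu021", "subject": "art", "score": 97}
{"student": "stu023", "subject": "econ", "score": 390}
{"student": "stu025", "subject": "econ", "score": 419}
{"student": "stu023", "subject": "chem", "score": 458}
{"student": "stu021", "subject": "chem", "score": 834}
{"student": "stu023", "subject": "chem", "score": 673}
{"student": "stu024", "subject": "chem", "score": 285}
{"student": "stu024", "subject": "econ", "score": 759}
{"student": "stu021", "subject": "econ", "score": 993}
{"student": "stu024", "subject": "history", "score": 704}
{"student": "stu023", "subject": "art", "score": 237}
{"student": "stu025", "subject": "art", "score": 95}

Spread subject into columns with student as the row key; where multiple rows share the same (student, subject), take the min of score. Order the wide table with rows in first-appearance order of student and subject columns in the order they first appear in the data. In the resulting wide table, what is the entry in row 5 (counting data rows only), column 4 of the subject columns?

With rows in first-appearance order of student, row 5 is student=stu021. subject columns in first-appearance order: art, history, econ, chem; column 4 is chem.
Long rows with student=stu021, subject=chem: min(365, 834) = 365.

365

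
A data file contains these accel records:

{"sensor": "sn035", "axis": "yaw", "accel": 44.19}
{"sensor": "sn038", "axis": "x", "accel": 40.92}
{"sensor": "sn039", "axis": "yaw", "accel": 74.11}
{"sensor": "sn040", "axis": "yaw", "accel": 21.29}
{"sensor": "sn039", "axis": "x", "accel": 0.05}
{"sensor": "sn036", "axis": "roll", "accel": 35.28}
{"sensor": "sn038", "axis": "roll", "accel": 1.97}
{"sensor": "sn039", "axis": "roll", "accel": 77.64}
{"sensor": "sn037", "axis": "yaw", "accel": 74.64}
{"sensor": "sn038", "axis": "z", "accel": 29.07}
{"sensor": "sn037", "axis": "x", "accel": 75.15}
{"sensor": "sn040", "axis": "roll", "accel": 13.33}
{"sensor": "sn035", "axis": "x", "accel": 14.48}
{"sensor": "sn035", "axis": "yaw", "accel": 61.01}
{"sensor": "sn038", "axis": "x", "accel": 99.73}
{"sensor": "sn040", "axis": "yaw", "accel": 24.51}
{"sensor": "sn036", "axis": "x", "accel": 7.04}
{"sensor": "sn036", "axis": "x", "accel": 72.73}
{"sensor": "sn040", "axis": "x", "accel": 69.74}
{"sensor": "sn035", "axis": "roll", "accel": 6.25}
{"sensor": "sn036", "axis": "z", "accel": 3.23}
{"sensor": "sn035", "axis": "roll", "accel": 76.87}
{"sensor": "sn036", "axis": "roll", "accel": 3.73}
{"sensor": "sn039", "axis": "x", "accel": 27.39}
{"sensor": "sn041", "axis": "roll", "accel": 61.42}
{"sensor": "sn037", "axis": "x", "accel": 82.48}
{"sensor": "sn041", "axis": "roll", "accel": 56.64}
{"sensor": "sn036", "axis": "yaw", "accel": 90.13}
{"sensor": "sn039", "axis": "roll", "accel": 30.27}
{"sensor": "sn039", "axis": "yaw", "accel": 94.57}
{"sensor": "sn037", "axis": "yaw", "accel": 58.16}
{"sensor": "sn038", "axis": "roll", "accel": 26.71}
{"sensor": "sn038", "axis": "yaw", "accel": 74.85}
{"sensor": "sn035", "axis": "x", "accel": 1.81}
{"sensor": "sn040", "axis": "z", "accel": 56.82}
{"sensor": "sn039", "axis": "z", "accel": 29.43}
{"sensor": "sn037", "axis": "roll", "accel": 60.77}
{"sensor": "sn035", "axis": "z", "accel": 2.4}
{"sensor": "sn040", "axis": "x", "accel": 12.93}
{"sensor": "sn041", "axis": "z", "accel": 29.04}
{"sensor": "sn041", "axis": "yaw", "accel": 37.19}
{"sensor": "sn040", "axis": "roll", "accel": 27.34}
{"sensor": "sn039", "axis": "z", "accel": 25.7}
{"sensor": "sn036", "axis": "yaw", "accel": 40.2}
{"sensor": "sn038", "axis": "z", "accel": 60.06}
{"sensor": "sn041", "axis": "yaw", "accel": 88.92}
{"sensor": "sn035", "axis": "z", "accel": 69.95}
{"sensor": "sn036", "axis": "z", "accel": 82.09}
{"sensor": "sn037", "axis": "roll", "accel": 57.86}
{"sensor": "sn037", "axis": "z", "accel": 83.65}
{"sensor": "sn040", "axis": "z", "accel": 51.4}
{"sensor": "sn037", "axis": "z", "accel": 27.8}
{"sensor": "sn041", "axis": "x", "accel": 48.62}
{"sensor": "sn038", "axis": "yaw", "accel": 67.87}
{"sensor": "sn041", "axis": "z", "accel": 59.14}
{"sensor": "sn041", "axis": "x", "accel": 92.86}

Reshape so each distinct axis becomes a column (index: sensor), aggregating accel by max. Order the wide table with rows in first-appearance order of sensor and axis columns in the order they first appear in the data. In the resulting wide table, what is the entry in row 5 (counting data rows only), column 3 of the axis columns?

With rows in first-appearance order of sensor, row 5 is sensor=sn036. axis columns in first-appearance order: yaw, x, roll, z; column 3 is roll.
Long rows with sensor=sn036, axis=roll: max(35.28, 3.73) = 35.28.

35.28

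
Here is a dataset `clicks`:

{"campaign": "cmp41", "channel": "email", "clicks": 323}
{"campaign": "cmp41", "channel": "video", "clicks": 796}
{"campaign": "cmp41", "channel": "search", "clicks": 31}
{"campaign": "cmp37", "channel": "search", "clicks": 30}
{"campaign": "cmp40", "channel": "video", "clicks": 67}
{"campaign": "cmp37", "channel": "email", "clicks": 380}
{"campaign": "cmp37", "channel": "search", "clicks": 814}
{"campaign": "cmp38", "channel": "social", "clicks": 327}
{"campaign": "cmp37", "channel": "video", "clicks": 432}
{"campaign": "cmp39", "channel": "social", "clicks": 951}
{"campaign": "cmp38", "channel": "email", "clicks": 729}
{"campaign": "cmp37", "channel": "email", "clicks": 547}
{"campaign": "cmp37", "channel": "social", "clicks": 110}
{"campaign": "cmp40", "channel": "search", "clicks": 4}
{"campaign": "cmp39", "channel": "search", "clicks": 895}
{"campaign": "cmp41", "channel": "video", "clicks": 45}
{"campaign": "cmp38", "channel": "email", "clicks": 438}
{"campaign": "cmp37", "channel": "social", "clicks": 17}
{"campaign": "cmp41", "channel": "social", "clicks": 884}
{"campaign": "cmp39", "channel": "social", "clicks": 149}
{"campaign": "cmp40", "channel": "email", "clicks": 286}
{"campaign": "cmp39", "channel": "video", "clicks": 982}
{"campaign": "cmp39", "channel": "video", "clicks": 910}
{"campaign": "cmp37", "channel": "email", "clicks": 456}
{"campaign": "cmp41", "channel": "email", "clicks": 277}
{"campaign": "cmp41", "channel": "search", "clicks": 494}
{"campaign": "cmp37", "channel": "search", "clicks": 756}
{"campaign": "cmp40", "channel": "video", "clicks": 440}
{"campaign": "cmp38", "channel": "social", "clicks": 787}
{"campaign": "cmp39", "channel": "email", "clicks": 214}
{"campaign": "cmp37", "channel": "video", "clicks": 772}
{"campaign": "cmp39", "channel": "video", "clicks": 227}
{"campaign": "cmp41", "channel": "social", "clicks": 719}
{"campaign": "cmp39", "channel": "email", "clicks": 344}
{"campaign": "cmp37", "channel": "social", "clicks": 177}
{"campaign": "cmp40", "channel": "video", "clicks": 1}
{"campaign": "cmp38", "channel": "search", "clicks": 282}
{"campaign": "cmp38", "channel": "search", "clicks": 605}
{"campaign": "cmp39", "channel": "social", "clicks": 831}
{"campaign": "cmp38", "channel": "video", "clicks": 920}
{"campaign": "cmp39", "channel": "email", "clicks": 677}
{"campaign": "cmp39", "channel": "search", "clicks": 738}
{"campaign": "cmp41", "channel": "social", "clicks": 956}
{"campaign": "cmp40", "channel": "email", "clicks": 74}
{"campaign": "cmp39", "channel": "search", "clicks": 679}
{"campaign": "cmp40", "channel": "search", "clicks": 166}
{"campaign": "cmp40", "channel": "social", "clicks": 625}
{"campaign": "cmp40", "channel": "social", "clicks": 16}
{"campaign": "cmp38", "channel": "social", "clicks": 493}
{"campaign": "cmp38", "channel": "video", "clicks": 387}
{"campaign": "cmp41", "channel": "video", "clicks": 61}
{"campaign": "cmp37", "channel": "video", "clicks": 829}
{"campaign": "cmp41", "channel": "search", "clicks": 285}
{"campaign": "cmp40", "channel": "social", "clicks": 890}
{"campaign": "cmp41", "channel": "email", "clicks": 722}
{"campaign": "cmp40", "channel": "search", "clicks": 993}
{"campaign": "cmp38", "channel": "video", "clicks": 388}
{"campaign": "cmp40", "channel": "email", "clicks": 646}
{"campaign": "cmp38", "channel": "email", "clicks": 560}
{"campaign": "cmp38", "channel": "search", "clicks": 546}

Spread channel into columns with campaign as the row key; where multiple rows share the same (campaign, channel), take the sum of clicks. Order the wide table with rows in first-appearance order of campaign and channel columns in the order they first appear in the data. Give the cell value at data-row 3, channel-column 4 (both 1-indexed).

1531

With rows in first-appearance order of campaign, row 3 is campaign=cmp40. channel columns in first-appearance order: email, video, search, social; column 4 is social.
Long rows with campaign=cmp40, channel=social: 625 + 16 + 890 = 1531.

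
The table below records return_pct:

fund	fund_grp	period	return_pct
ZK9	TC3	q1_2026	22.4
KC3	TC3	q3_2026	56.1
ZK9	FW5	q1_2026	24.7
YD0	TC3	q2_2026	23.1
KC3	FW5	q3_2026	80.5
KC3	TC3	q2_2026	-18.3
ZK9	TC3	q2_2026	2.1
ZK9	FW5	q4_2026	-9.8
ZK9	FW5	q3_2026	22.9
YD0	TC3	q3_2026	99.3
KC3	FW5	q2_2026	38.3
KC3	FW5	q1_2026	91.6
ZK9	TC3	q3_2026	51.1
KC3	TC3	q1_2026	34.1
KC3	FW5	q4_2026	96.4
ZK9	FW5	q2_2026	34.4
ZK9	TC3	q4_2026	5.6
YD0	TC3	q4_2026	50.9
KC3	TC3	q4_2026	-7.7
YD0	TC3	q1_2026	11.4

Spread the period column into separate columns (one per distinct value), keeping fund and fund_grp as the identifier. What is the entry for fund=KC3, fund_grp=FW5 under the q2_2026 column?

Wide layout: rows indexed by fund and fund_grp, columns are the 4 distinct period values (q1_2026, q3_2026, q2_2026, q4_2026).
Cell (fund=KC3, fund_grp=FW5, period=q2_2026) draws from the long row where fund=KC3, fund_grp=FW5 and period=q2_2026, which has return_pct=38.3.

38.3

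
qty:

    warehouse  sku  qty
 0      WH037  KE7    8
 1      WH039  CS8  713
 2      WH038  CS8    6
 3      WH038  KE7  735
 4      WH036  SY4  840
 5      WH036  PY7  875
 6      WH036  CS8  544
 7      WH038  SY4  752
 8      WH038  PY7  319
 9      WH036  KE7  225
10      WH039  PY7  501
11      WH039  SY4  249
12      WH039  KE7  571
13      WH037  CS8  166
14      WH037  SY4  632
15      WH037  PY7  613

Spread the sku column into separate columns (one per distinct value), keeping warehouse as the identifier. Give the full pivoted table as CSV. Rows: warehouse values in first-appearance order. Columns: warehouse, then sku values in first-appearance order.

warehouse,KE7,CS8,SY4,PY7
WH037,8,166,632,613
WH039,571,713,249,501
WH038,735,6,752,319
WH036,225,544,840,875

Columns: warehouse plus the 4 distinct sku values (KE7, CS8, SY4, PY7).
For example, row WH037 column KE7 takes qty=8 from the long row (WH037, KE7).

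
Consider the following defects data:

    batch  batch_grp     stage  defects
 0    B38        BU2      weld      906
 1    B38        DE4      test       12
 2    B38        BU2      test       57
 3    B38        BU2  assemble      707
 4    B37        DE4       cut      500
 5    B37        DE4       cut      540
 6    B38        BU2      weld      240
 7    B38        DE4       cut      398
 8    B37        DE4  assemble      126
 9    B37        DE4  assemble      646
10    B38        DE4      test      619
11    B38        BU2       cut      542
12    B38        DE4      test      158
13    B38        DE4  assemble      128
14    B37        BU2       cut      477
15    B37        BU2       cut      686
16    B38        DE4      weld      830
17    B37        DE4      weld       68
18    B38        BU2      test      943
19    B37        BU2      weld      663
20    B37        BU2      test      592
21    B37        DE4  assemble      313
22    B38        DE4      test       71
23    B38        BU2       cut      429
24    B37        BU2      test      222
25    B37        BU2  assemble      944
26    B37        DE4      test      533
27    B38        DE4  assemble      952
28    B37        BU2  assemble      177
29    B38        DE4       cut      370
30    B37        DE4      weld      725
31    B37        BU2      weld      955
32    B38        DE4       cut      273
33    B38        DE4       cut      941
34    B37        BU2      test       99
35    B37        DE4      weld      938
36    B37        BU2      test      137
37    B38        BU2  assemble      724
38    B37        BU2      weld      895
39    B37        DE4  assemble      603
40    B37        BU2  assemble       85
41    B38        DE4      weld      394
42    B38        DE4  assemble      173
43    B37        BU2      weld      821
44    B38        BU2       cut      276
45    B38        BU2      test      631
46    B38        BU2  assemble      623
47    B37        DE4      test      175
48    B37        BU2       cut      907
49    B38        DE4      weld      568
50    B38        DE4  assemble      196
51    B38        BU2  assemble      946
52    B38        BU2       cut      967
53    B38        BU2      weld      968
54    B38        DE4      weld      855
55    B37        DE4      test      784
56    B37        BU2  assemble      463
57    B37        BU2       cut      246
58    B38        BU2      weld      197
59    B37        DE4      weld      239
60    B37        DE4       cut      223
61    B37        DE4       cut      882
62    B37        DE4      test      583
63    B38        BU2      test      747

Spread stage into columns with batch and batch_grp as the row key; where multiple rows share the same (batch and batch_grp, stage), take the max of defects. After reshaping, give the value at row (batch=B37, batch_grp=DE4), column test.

Rows with batch=B37, batch_grp=DE4 and stage=test: defects values are 533, 175, 784, 583.
max(533, 175, 784, 583) = 784.

784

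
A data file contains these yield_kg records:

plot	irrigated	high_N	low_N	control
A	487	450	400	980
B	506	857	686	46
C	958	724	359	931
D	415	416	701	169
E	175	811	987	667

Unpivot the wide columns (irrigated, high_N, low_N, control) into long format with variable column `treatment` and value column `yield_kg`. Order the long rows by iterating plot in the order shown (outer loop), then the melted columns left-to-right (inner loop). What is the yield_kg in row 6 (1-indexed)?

20 rows total (5 × 4). Row 6: index ⌊(6-1)/4⌋ = 1 into plot → B; (6-1) mod 4 = 1 into the melted columns → high_N.
So row 6 is (B, high_N, 857); yield_kg = 857.

857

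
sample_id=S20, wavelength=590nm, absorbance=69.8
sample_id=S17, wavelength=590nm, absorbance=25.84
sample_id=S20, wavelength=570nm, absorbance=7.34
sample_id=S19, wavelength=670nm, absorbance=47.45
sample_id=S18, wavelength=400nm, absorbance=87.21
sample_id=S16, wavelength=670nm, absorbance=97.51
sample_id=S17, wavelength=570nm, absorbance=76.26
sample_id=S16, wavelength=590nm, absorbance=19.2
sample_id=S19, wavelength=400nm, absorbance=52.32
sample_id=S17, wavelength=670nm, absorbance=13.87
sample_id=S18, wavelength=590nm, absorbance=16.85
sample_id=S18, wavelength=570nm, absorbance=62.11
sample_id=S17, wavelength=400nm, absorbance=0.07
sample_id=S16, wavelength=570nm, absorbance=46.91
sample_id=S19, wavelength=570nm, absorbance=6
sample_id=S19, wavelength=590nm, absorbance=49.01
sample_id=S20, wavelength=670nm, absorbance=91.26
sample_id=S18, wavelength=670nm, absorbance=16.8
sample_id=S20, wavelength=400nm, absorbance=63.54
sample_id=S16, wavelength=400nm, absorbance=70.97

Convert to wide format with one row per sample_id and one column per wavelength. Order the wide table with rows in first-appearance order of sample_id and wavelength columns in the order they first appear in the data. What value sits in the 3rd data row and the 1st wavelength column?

49.01

With rows in first-appearance order of sample_id, row 3 is sample_id=S19. wavelength columns in first-appearance order: 590nm, 570nm, 670nm, 400nm; column 1 is 590nm.
Long rows with sample_id=S19, wavelength=590nm: absorbance = 49.01.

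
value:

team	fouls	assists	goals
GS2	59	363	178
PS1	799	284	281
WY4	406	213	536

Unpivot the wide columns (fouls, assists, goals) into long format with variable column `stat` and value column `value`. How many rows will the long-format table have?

3 team values × 3 melted columns = 9 rows.

9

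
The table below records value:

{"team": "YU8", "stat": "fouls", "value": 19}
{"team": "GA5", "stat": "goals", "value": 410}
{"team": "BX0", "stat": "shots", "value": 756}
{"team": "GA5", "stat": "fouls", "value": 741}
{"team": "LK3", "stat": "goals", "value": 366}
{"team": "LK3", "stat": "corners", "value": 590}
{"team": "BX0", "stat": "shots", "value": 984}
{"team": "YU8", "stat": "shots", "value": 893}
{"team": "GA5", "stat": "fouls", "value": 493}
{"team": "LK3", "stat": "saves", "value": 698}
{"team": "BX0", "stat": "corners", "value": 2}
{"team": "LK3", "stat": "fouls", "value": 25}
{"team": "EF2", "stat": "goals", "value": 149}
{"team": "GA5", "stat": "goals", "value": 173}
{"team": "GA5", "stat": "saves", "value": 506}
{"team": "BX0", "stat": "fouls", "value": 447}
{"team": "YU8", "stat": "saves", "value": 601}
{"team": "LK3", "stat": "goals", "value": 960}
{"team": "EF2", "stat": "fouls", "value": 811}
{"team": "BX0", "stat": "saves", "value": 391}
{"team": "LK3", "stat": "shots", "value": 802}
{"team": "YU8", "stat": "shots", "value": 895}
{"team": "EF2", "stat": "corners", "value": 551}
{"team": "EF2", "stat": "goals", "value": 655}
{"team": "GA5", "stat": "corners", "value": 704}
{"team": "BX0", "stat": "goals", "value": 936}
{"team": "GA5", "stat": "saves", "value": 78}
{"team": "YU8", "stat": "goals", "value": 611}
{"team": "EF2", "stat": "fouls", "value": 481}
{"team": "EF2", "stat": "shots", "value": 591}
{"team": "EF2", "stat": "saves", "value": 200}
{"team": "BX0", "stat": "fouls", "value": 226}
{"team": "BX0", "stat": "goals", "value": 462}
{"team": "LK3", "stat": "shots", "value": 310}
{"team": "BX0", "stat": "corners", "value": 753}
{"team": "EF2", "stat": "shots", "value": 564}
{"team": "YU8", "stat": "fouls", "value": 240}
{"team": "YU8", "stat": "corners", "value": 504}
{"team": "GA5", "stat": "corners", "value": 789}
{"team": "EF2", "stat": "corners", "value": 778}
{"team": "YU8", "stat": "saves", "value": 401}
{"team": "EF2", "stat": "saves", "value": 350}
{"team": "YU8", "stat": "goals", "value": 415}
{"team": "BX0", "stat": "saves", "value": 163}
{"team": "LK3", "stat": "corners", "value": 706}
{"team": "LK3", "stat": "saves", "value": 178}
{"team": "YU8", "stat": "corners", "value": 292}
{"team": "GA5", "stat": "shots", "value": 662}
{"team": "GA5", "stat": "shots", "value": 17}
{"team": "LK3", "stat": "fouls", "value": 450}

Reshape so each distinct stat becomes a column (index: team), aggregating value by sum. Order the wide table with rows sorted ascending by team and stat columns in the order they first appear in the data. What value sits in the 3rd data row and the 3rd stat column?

679

With rows sorted ascending by team, row 3 is team=GA5. stat columns in first-appearance order: fouls, goals, shots, corners, saves; column 3 is shots.
Long rows with team=GA5, stat=shots: 662 + 17 = 679.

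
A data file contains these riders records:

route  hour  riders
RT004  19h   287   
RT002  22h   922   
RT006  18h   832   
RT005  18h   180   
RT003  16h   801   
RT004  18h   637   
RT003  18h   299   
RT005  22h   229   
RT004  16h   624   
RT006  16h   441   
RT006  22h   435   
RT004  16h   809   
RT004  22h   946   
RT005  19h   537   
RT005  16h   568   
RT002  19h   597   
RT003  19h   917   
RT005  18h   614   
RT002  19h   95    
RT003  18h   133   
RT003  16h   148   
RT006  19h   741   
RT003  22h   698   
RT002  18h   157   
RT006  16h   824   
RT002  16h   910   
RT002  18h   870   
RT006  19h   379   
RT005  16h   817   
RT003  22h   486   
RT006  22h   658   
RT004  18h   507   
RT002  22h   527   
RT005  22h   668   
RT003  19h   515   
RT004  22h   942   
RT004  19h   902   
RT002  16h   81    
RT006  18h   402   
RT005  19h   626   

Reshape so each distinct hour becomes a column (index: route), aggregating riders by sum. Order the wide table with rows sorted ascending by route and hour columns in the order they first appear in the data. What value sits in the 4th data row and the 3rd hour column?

794

With rows sorted ascending by route, row 4 is route=RT005. hour columns in first-appearance order: 19h, 22h, 18h, 16h; column 3 is 18h.
Long rows with route=RT005, hour=18h: 180 + 614 = 794.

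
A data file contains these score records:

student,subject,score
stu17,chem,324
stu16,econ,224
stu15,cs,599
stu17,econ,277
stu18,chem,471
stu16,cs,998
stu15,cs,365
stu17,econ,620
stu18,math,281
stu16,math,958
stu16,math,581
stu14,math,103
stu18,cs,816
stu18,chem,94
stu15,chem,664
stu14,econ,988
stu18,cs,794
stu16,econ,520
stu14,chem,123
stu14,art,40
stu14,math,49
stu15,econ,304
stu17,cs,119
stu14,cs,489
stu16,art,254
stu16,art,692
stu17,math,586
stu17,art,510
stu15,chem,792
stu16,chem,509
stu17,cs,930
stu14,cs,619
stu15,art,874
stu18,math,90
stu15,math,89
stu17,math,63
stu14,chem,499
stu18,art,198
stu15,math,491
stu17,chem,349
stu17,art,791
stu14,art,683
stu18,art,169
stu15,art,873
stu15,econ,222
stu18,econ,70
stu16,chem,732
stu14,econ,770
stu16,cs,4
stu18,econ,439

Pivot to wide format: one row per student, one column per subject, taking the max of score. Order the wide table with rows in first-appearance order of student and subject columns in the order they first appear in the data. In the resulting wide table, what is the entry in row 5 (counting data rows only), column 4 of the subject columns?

With rows in first-appearance order of student, row 5 is student=stu14. subject columns in first-appearance order: chem, econ, cs, math, art; column 4 is math.
Long rows with student=stu14, subject=math: max(103, 49) = 103.

103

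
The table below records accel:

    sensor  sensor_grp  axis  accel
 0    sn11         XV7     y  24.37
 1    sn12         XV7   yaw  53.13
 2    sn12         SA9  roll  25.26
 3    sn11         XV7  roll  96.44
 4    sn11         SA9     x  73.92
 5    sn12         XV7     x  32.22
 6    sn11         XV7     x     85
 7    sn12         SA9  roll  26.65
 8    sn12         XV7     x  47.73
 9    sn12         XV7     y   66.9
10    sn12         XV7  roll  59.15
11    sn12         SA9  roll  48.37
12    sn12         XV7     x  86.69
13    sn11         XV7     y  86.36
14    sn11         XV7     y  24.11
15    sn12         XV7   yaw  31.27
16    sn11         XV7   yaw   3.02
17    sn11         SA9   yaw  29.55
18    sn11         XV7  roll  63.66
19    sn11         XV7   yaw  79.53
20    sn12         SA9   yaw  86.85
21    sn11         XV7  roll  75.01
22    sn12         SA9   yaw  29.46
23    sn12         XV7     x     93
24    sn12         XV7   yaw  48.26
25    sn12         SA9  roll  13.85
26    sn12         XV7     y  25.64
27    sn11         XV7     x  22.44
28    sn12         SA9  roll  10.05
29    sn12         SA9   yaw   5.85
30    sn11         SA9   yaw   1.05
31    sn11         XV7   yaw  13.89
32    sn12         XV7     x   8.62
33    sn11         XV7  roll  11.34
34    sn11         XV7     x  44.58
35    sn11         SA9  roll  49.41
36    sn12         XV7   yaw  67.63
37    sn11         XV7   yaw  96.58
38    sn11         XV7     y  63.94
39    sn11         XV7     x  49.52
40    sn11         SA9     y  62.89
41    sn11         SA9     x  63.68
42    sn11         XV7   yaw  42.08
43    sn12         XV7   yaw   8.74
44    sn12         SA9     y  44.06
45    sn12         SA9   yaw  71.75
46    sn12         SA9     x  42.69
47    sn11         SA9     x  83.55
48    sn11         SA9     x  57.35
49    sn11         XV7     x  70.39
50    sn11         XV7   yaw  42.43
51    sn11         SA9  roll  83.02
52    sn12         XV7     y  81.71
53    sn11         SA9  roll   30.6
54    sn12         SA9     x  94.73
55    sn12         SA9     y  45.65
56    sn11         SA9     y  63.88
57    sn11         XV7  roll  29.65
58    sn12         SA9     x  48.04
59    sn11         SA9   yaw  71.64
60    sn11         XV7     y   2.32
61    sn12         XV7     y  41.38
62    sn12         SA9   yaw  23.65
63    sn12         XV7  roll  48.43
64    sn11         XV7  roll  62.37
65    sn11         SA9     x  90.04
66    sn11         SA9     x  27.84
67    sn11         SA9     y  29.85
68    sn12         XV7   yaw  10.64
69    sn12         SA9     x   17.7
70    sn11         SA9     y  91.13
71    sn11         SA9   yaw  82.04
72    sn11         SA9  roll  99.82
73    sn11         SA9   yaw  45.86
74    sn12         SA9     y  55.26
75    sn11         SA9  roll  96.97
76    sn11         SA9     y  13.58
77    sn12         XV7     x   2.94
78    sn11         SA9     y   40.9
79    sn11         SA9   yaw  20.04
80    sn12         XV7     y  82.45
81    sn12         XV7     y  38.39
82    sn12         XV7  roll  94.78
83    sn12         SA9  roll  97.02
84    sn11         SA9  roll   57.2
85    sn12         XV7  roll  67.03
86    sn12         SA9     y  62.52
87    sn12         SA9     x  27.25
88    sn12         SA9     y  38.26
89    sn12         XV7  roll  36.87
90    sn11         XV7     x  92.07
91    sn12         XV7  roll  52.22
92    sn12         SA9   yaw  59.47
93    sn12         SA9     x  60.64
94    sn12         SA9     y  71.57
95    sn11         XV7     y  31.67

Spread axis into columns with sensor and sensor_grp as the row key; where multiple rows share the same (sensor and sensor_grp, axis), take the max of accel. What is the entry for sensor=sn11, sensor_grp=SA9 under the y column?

Rows with sensor=sn11, sensor_grp=SA9 and axis=y: accel values are 62.89, 63.88, 29.85, 91.13, 13.58, 40.9.
max(62.89, 63.88, 29.85, 91.13, 13.58, 40.9) = 91.13.

91.13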